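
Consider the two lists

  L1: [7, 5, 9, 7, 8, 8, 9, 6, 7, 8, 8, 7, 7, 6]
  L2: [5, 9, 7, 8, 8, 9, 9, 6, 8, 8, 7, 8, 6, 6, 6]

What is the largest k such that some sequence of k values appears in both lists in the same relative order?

11

One common subsequence of length 11: 5 at L1[2]=L2[1], 9 at L1[3]=L2[2], 7 at L1[4]=L2[3], 8 at L1[5]=L2[4], 8 at L1[6]=L2[5], 9 at L1[7]=L2[7], 6 at L1[8]=L2[8], 8 at L1[10]=L2[9], 8 at L1[11]=L2[10], 7 at L1[12]=L2[11], 6 at L1[14]=L2[15]. dp[14][15] = 11 confirms this is the maximum.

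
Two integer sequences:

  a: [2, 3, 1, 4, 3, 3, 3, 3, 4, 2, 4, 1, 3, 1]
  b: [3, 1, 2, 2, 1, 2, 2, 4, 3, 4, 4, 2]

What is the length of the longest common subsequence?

6

Taking 2 [1,4], 1 [3,5], 4 [4,8], 3 [5,9], 4 [9,11], 2 [10,12] gives a common subsequence of length 6. dp[14][12] = 6 confirms this is the maximum.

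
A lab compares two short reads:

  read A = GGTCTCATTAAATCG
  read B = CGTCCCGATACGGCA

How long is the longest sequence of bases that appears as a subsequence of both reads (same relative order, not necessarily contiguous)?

Pick G [2,2], then T [3,3], then C [4,5], then C [6,6], then A [7,8], then T [9,9], then A [12,10], then C [14,11], then G [15,13]; all 9 bases appear in both, in order. dp[15][15] = 9 confirms this is the maximum.

9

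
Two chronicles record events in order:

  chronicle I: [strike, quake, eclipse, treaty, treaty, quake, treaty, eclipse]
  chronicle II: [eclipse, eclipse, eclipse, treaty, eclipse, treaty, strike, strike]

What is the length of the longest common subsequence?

3

One common subsequence of length 3: eclipse at chronicle I[3]=chronicle II[3]; then treaty at chronicle I[4]=chronicle II[4]; then treaty at chronicle I[5]=chronicle II[6], and the DP table's final entry dp[8][8] is also 3, so no common subsequence is longer.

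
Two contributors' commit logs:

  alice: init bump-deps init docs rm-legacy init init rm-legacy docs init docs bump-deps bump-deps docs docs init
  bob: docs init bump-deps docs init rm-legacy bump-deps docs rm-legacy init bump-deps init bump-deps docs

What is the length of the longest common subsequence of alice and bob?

Taking init (alice #1, bob #2); then bump-deps (alice #2, bob #3); then docs (alice #4, bob #4); then init (alice #7, bob #5); then rm-legacy (alice #8, bob #6); then docs (alice #9, bob #8); then init (alice #10, bob #10); then bump-deps (alice #12, bob #11); then bump-deps (alice #13, bob #13); then docs (alice #15, bob #14) gives a common subsequence of length 10. The LCS DP gives dp[16][14] = 10, so this is optimal.

10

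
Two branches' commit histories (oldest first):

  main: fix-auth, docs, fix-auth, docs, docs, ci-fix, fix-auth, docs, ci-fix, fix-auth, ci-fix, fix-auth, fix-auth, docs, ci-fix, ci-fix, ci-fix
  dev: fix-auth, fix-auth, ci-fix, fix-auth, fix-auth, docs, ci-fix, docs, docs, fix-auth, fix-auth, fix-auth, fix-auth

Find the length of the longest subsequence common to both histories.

9

Match fix-auth at main[1]=dev[1], fix-auth at main[3]=dev[2], ci-fix at main[6]=dev[3], fix-auth at main[7]=dev[5], docs at main[8]=dev[6], ci-fix at main[9]=dev[7], fix-auth at main[10]=dev[11], fix-auth at main[12]=dev[12], fix-auth at main[13]=dev[13] — 9 commits in the same relative order in both, and the DP table's final entry dp[17][13] is also 9, so no common subsequence is longer.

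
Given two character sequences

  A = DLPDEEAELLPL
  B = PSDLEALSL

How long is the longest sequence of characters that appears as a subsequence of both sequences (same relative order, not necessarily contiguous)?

6

Let dp[i][j] be the LCS length of the first i characters of A and the first j characters of B. dp[i][j] = dp[i-1][j-1]+1 when the i-th and j-th characters match, else max(dp[i-1][j], dp[i][j-1]).
    ·  P  S  D  L  E  A  L  S  L
 ·  0  0  0  0  0  0  0  0  0  0
 D  0  0  0  1  1  1  1  1  1  1
 L  0  0  0  1  2  2  2  2  2  2
 P  0  1  1  1  2  2  2  2  2  2
 D  0  1  1  2  2  2  2  2  2  2
 E  0  1  1  2  2  3  3  3  3  3
 E  0  1  1  2  2  3  3  3  3  3
 A  0  1  1  2  2  3  4  4  4  4
 E  0  1  1  2  2  3  4  4  4  4
 L  0  1  1  2  3  3  4  5  5  5
 L  0  1  1  2  3  3  4  5  5  6
 P  0  1  1  2  3  3  4  5  5  6
 L  0  1  1  2  3  3  4  5  5  6
dp[12][9] = 6. One LCS (by backtracking along matches): DLEALL.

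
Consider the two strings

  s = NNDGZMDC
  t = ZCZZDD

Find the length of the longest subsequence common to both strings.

Taking D (s #3, t #5) → D (s #7, t #6) gives a common subsequence of length 2. dp[8][6] = 2 confirms this is the maximum.

2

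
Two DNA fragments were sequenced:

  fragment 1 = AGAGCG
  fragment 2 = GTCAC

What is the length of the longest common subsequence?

3

Let dp[i][j] be the LCS length of the first i bases of fragment 1 and the first j bases of fragment 2. dp[i][j] = dp[i-1][j-1]+1 when the i-th and j-th bases match, else max(dp[i-1][j], dp[i][j-1]).
    ·  G  T  C  A  C
 ·  0  0  0  0  0  0
 A  0  0  0  0  1  1
 G  0  1  1  1  1  1
 A  0  1  1  1  2  2
 G  0  1  1  1  2  2
 C  0  1  1  2  2  3
 G  0  1  1  2  2  3
dp[6][5] = 3. One LCS (by backtracking along matches): GAC.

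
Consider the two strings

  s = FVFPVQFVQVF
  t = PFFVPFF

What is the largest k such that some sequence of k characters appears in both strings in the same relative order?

Let dp[i][j] be the LCS length of the first i characters of s and the first j characters of t. dp[i][j] = dp[i-1][j-1]+1 when the i-th and j-th characters match, else max(dp[i-1][j], dp[i][j-1]).
    ·  P  F  F  V  P  F  F
 ·  0  0  0  0  0  0  0  0
 F  0  0  1  1  1  1  1  1
 V  0  0  1  1  2  2  2  2
 F  0  0  1  2  2  2  3  3
 P  0  1  1  2  2  3  3  3
 V  0  1  1  2  3  3  3  3
 Q  0  1  1  2  3  3  3  3
 F  0  1  2  2  3  3  4  4
 V  0  1  2  2  3  3  4  4
 Q  0  1  2  2  3  3  4  4
 V  0  1  2  2  3  3  4  4
 F  0  1  2  3  3  3  4  5
dp[11][7] = 5. One LCS (by backtracking along matches): FVPFF.

5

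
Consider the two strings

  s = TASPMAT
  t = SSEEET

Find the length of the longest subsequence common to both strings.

2

Taking S at s[3]=t[2], T at s[7]=t[6] gives a common subsequence of length 2. Since dp[7][6] = 2, nothing longer is possible.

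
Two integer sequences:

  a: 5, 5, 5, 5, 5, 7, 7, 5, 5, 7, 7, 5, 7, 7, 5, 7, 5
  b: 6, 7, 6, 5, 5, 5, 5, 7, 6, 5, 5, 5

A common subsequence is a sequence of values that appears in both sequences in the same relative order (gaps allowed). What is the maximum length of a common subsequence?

8

Taking 5 at a[2]=b[4], then 5 at a[3]=b[5], then 5 at a[4]=b[6], then 5 at a[5]=b[7], then 7 at a[6]=b[8], then 5 at a[12]=b[10], then 5 at a[15]=b[11], then 5 at a[17]=b[12] gives a common subsequence of length 8. dp[17][12] = 8 confirms this is the maximum.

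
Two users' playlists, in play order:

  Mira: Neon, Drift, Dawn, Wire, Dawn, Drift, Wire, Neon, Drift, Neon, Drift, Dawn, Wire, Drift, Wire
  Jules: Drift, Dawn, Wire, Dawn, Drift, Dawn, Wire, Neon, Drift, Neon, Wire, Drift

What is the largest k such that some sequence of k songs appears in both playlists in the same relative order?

11

Pick Drift [2,1]; then Dawn [3,2]; then Wire [4,3]; then Dawn [5,4]; then Drift [6,5]; then Wire [7,7]; then Neon [8,8]; then Drift [9,9]; then Neon [10,10]; then Wire [13,11]; then Drift [14,12]; all 11 songs appear in both, in order. Since dp[15][12] = 11, nothing longer is possible.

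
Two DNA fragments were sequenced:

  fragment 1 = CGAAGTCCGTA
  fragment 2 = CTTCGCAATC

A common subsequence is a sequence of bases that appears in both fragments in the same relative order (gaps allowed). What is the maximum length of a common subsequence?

Match C at fragment 1[1]=fragment 2[4], G at fragment 1[2]=fragment 2[5], A at fragment 1[3]=fragment 2[7], A at fragment 1[4]=fragment 2[8], T at fragment 1[6]=fragment 2[9], C at fragment 1[8]=fragment 2[10] — 6 bases in the same relative order in both, and the DP table's final entry dp[11][10] is also 6, so no common subsequence is longer.

6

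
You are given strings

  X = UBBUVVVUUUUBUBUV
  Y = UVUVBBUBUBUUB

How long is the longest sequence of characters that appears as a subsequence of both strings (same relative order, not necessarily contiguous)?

8

Taking U (X #1, Y #3), then B (X #2, Y #5), then B (X #3, Y #6), then U (X #4, Y #7), then U (X #8, Y #9), then U (X #11, Y #11), then U (X #13, Y #12), then B (X #14, Y #13) gives a common subsequence of length 8. The LCS DP gives dp[16][13] = 8, so this is optimal.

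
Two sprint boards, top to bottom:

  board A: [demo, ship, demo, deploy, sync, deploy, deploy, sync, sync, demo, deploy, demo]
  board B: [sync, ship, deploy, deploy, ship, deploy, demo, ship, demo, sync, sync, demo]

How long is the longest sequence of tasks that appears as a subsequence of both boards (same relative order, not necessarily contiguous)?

7

Match ship [2,2]; then deploy [4,3]; then deploy [6,4]; then deploy [7,6]; then sync [8,10]; then sync [9,11]; then demo [12,12] — 7 tasks in the same relative order in both. dp[12][12] = 7 confirms this is the maximum.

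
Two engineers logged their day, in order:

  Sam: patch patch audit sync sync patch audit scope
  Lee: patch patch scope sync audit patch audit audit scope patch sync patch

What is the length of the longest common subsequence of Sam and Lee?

Taking patch (Sam #1, Lee #1); then patch (Sam #2, Lee #2); then audit (Sam #3, Lee #5); then patch (Sam #6, Lee #6); then audit (Sam #7, Lee #8); then scope (Sam #8, Lee #9) gives a common subsequence of length 6, and the DP table's final entry dp[8][12] is also 6, so no common subsequence is longer.

6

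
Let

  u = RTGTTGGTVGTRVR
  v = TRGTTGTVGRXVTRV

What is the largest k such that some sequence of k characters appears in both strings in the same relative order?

11

Pick R at u[1]=v[2] → G at u[3]=v[3] → T at u[4]=v[4] → T at u[5]=v[5] → G at u[7]=v[6] → T at u[8]=v[7] → V at u[9]=v[8] → G at u[10]=v[9] → T at u[11]=v[13] → R at u[12]=v[14] → V at u[13]=v[15]; all 11 characters appear in both, in order. The LCS DP gives dp[14][15] = 11, so this is optimal.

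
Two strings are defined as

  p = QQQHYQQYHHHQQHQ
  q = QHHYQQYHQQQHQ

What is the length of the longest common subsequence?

One common subsequence of length 11: Q [1,1]; then H [4,3]; then Y [5,4]; then Q [6,5]; then Q [7,6]; then Y [8,7]; then H [9,8]; then Q [12,10]; then Q [13,11]; then H [14,12]; then Q [15,13]. The LCS DP gives dp[15][13] = 11, so this is optimal.

11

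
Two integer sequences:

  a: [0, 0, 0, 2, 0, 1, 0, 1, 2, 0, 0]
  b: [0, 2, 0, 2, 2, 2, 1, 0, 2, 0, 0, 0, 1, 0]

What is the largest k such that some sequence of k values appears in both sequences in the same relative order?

Pick 0 [1,1]; then 0 [2,3]; then 0 [3,8]; then 2 [4,9]; then 0 [5,11]; then 0 [7,12]; then 1 [8,13]; then 0 [11,14]; all 8 values appear in both, in order, and the DP table's final entry dp[11][14] is also 8, so no common subsequence is longer.

8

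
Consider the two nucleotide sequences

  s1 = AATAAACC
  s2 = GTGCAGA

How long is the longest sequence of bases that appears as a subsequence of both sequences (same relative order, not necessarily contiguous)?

One common subsequence of length 3: T at s1[3]=s2[2] → A at s1[4]=s2[5] → A at s1[6]=s2[7]. Since dp[8][7] = 3, nothing longer is possible.

3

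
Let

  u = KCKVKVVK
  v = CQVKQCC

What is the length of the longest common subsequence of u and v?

3

Pick C (u #2, v #1); then V (u #4, v #3); then K (u #5, v #4); all 3 characters appear in both, in order, and the DP table's final entry dp[8][7] is also 3, so no common subsequence is longer.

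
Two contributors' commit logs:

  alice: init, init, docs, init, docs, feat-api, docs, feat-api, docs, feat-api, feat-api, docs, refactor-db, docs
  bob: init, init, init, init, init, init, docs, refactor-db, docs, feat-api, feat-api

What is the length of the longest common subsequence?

7

Taking init at alice[1]=bob[4]; then init at alice[2]=bob[5]; then init at alice[4]=bob[6]; then docs at alice[5]=bob[7]; then docs at alice[9]=bob[9]; then feat-api at alice[10]=bob[10]; then feat-api at alice[11]=bob[11] gives a common subsequence of length 7. Since dp[14][11] = 7, nothing longer is possible.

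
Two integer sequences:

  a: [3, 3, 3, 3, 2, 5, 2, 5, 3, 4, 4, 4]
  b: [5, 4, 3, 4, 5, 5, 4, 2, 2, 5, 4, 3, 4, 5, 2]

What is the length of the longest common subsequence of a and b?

6

Taking 3 at a[1]=b[3], 2 at a[5]=b[8], 2 at a[7]=b[9], 5 at a[8]=b[10], 3 at a[9]=b[12], 4 at a[10]=b[13] gives a common subsequence of length 6. The LCS DP gives dp[12][15] = 6, so this is optimal.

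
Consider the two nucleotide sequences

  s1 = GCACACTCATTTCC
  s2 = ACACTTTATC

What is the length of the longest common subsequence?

Pick A (s1 #3, s2 #1), C (s1 #4, s2 #2), A (s1 #5, s2 #3), C (s1 #6, s2 #4), T (s1 #7, s2 #5), T (s1 #10, s2 #6), T (s1 #11, s2 #7), T (s1 #12, s2 #9), C (s1 #14, s2 #10); all 9 bases appear in both, in order. dp[14][10] = 9 confirms this is the maximum.

9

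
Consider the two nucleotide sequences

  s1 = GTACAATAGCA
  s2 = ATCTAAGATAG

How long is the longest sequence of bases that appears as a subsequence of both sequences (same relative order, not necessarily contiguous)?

7

Let dp[i][j] be the LCS length of the first i bases of s1 and the first j bases of s2. dp[i][j] = dp[i-1][j-1]+1 when the i-th and j-th bases match, else max(dp[i-1][j], dp[i][j-1]).
    ·  A  T  C  T  A  A  G  A  T  A  G
 ·  0  0  0  0  0  0  0  0  0  0  0  0
 G  0  0  0  0  0  0  0  1  1  1  1  1
 T  0  0  1  1  1  1  1  1  1  2  2  2
 A  0  1  1  1  1  2  2  2  2  2  3  3
 C  0  1  1  2  2  2  2  2  2  2  3  3
 A  0  1  1  2  2  3  3  3  3  3  3  3
 A  0  1  1  2  2  3  4  4  4  4  4  4
 T  0  1  2  2  3  3  4  4  4  5  5  5
 A  0  1  2  2  3  4  4  4  5  5  6  6
 G  0  1  2  2  3  4  4  5  5  5  6  7
 C  0  1  2  3  3  4  4  5  5  5  6  7
 A  0  1  2  3  3  4  5  5  6  6  6  7
dp[11][11] = 7. One LCS (by backtracking along matches): TAAATAG.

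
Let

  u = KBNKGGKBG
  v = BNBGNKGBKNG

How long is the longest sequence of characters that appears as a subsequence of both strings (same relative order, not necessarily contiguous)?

Pick B (u #2, v #3); then N (u #3, v #5); then K (u #4, v #6); then G (u #5, v #7); then K (u #7, v #9); then G (u #9, v #11); all 6 characters appear in both, in order. The LCS DP gives dp[9][11] = 6, so this is optimal.

6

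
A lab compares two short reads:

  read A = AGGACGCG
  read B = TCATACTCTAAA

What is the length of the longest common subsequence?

Let dp[i][j] be the LCS length of the first i bases of read A and the first j bases of read B. dp[i][j] = dp[i-1][j-1]+1 when the i-th and j-th bases match, else max(dp[i-1][j], dp[i][j-1]).
    ·  T  C  A  T  A  C  T  C  T  A  A  A
 ·  0  0  0  0  0  0  0  0  0  0  0  0  0
 A  0  0  0  1  1  1  1  1  1  1  1  1  1
 G  0  0  0  1  1  1  1  1  1  1  1  1  1
 G  0  0  0  1  1  1  1  1  1  1  1  1  1
 A  0  0  0  1  1  2  2  2  2  2  2  2  2
 C  0  0  1  1  1  2  3  3  3  3  3  3  3
 G  0  0  1  1  1  2  3  3  3  3  3  3  3
 C  0  0  1  1  1  2  3  3  4  4  4  4  4
 G  0  0  1  1  1  2  3  3  4  4  4  4  4
dp[8][12] = 4. One LCS (by backtracking along matches): AACC.

4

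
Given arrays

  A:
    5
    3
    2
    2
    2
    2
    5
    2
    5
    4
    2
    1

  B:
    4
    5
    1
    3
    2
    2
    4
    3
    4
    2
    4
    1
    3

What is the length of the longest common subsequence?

Taking 5 (A #1, B #2), then 3 (A #2, B #4), then 2 (A #3, B #5), then 2 (A #4, B #6), then 2 (A #8, B #10), then 4 (A #10, B #11), then 1 (A #12, B #12) gives a common subsequence of length 7, and the DP table's final entry dp[12][13] is also 7, so no common subsequence is longer.

7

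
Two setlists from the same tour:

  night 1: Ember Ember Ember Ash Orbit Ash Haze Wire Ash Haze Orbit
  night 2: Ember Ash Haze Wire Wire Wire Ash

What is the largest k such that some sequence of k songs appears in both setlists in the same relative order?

One common subsequence of length 5: Ember [3,1] → Ash [6,2] → Haze [7,3] → Wire [8,6] → Ash [9,7]. dp[11][7] = 5 confirms this is the maximum.

5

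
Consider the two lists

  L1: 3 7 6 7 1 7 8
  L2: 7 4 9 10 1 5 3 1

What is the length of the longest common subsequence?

Pick 3 (L1 #1, L2 #7), then 1 (L1 #5, L2 #8); all 2 values appear in both, in order. Since dp[7][8] = 2, nothing longer is possible.

2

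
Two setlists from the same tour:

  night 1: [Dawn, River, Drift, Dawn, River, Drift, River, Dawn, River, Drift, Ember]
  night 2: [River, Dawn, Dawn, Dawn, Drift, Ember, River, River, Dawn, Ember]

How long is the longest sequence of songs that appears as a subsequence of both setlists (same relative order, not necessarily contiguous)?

Pick Dawn at night 1[1]=night 2[4] → Drift at night 1[3]=night 2[5] → River at night 1[5]=night 2[7] → River at night 1[7]=night 2[8] → Dawn at night 1[8]=night 2[9] → Ember at night 1[11]=night 2[10]; all 6 songs appear in both, in order. The LCS DP gives dp[11][10] = 6, so this is optimal.

6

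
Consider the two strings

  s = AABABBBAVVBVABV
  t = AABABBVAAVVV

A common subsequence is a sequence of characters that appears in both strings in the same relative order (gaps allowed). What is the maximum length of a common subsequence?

10

One common subsequence of length 10: A at s[1]=t[1], then A at s[2]=t[2], then B at s[3]=t[3], then A at s[4]=t[4], then B at s[5]=t[5], then B at s[6]=t[6], then A at s[8]=t[9], then V at s[10]=t[10], then V at s[12]=t[11], then V at s[15]=t[12]. dp[15][12] = 10 confirms this is the maximum.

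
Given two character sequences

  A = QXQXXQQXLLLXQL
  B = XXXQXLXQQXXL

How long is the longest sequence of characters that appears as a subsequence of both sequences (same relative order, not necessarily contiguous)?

One common subsequence of length 9: X [2,3], then Q [3,4], then X [4,5], then X [5,7], then Q [6,8], then Q [7,9], then X [8,10], then X [12,11], then L [14,12]. Since dp[14][12] = 9, nothing longer is possible.

9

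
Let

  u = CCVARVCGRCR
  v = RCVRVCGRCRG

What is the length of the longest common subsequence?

9

Pick C (u #2, v #2), V (u #3, v #3), R (u #5, v #4), V (u #6, v #5), C (u #7, v #6), G (u #8, v #7), R (u #9, v #8), C (u #10, v #9), R (u #11, v #10); all 9 characters appear in both, in order. The LCS DP gives dp[11][11] = 9, so this is optimal.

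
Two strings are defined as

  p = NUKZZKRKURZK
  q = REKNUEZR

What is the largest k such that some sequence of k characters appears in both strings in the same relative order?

Taking N (p #1, q #4), U (p #2, q #5), Z (p #5, q #7), R (p #10, q #8) gives a common subsequence of length 4, and the DP table's final entry dp[12][8] is also 4, so no common subsequence is longer.

4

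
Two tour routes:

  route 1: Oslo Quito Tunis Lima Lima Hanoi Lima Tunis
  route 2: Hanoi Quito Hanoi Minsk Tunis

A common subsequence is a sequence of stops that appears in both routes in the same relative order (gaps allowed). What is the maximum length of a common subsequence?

3

Match Quito (route 1 #2, route 2 #2) → Hanoi (route 1 #6, route 2 #3) → Tunis (route 1 #8, route 2 #5) — 3 stops in the same relative order in both. dp[8][5] = 3 confirms this is the maximum.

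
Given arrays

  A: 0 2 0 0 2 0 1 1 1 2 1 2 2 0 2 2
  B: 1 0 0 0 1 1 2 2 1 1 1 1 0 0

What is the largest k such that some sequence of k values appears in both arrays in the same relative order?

Match 0 at A[1]=B[2], then 0 at A[3]=B[3], then 0 at A[4]=B[4], then 2 at A[5]=B[8], then 1 at A[7]=B[9], then 1 at A[8]=B[10], then 1 at A[9]=B[11], then 1 at A[11]=B[12], then 0 at A[14]=B[14] — 9 values in the same relative order in both. The LCS DP gives dp[16][14] = 9, so this is optimal.

9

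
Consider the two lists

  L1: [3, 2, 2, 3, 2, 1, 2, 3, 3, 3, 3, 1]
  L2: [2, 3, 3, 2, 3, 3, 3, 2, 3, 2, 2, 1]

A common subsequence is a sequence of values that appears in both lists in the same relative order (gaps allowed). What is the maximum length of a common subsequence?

Let dp[i][j] be the LCS length of the first i values of L1 and the first j values of L2. dp[i][j] = dp[i-1][j-1]+1 when the i-th and j-th values match, else max(dp[i-1][j], dp[i][j-1]).
    ·  2  3  3  2  3  3  3  2  3  2  2  1
 ·  0  0  0  0  0  0  0  0  0  0  0  0  0
 3  0  0  1  1  1  1  1  1  1  1  1  1  1
 2  0  1  1  1  2  2  2  2  2  2  2  2  2
 2  0  1  1  1  2  2  2  2  3  3  3  3  3
 3  0  1  2  2  2  3  3  3  3  4  4  4  4
 2  0  1  2  2  3  3  3  3  4  4  5  5  5
 1  0  1  2  2  3  3  3  3  4  4  5  5  6
 2  0  1  2  2  3  3  3  3  4  4  5  6  6
 3  0  1  2  3  3  4  4  4  4  5  5  6  6
 3  0  1  2  3  3  4  5  5  5  5  5  6  6
 3  0  1  2  3  3  4  5  6  6  6  6  6  6
 3  0  1  2  3  3  4  5  6  6  7  7  7  7
 1  0  1  2  3  3  4  5  6  6  7  7  7  8
dp[12][12] = 8. One LCS (by backtracking along matches): 3, 3, 2, 3, 3, 3, 3, 1.

8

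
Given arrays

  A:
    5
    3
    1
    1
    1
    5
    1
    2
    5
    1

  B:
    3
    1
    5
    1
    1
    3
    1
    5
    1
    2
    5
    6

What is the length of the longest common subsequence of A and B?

Let dp[i][j] be the LCS length of the first i values of A and the first j values of B. dp[i][j] = dp[i-1][j-1]+1 when the i-th and j-th values match, else max(dp[i-1][j], dp[i][j-1]).
    ·  3  1  5  1  1  3  1  5  1  2  5  6
 ·  0  0  0  0  0  0  0  0  0  0  0  0  0
 5  0  0  0  1  1  1  1  1  1  1  1  1  1
 3  0  1  1  1  1  1  2  2  2  2  2  2  2
 1  0  1  2  2  2  2  2  3  3  3  3  3  3
 1  0  1  2  2  3  3  3  3  3  4  4  4  4
 1  0  1  2  2  3  4  4  4  4  4  4  4  4
 5  0  1  2  3  3  4  4  4  5  5  5  5  5
 1  0  1  2  3  4  4  4  5  5  6  6  6  6
 2  0  1  2  3  4  4  4  5  5  6  7  7  7
 5  0  1  2  3  4  4  4  5  6  6  7  8  8
 1  0  1  2  3  4  5  5  5  6  7  7  8  8
dp[10][12] = 8. One LCS (by backtracking along matches): 5, 1, 1, 1, 5, 1, 2, 5.

8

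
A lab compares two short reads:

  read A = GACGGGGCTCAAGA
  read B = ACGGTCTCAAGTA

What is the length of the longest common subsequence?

11

Match A [2,1], then C [3,2], then G [4,3], then G [5,4], then C [8,6], then T [9,7], then C [10,8], then A [11,9], then A [12,10], then G [13,11], then A [14,13] — 11 bases in the same relative order in both, and the DP table's final entry dp[14][13] is also 11, so no common subsequence is longer.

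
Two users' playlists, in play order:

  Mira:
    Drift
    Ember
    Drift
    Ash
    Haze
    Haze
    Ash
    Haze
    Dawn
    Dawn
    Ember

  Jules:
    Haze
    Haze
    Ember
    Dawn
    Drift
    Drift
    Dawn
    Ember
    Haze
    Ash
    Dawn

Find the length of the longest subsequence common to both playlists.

5

Taking Drift (Mira #1, Jules #6), then Ember (Mira #2, Jules #8), then Haze (Mira #6, Jules #9), then Ash (Mira #7, Jules #10), then Dawn (Mira #10, Jules #11) gives a common subsequence of length 5. dp[11][11] = 5 confirms this is the maximum.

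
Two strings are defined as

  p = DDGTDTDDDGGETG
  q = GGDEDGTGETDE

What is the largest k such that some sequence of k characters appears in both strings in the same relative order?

One common subsequence of length 7: D (p #1, q #3), then D (p #2, q #5), then G (p #3, q #6), then T (p #4, q #7), then T (p #6, q #10), then D (p #9, q #11), then E (p #12, q #12). The LCS DP gives dp[14][12] = 7, so this is optimal.

7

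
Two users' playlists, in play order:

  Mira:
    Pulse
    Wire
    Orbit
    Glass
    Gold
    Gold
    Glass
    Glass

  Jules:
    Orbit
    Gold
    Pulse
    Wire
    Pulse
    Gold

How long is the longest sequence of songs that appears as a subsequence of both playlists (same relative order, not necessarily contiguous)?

3

Pick Pulse [1,3] → Wire [2,4] → Gold [6,6]; all 3 songs appear in both, in order. dp[8][6] = 3 confirms this is the maximum.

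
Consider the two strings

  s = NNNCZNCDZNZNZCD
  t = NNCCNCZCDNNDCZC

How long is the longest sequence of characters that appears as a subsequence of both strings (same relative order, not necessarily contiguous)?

11

Pick N at s[1]=t[1] → N at s[2]=t[2] → N at s[3]=t[5] → C at s[4]=t[6] → Z at s[5]=t[7] → C at s[7]=t[8] → D at s[8]=t[9] → N at s[10]=t[10] → N at s[12]=t[11] → Z at s[13]=t[14] → C at s[14]=t[15]; all 11 characters appear in both, in order, and the DP table's final entry dp[15][15] is also 11, so no common subsequence is longer.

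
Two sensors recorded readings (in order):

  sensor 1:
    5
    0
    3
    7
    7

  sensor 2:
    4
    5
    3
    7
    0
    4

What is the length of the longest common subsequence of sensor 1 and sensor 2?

Let dp[i][j] be the LCS length of the first i values of sensor 1 and the first j values of sensor 2. dp[i][j] = dp[i-1][j-1]+1 when the i-th and j-th values match, else max(dp[i-1][j], dp[i][j-1]).
    ·  4  5  3  7  0  4
 ·  0  0  0  0  0  0  0
 5  0  0  1  1  1  1  1
 0  0  0  1  1  1  2  2
 3  0  0  1  2  2  2  2
 7  0  0  1  2  3  3  3
 7  0  0  1  2  3  3  3
dp[5][6] = 3. One LCS (by backtracking along matches): 5, 3, 7.

3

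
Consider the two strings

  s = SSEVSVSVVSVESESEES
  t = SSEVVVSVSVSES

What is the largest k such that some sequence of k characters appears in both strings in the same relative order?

12

One common subsequence of length 12: S (s #1, t #1); then S (s #2, t #2); then E (s #3, t #3); then V (s #4, t #5); then V (s #6, t #6); then S (s #7, t #7); then V (s #9, t #8); then S (s #10, t #9); then V (s #11, t #10); then S (s #15, t #11); then E (s #17, t #12); then S (s #18, t #13). dp[18][13] = 12 confirms this is the maximum.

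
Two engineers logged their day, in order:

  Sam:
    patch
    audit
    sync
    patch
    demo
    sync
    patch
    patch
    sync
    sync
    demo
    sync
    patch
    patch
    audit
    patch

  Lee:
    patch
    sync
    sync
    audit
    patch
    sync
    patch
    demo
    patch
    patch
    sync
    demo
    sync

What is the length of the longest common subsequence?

One common subsequence of length 10: patch [1,1]; then audit [2,4]; then sync [3,6]; then patch [4,7]; then demo [5,8]; then patch [7,9]; then patch [8,10]; then sync [10,11]; then demo [11,12]; then sync [12,13]. The LCS DP gives dp[16][13] = 10, so this is optimal.

10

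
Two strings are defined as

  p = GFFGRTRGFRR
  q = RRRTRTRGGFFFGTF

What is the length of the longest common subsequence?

6

Match G at p[1]=q[9], then F at p[2]=q[11], then F at p[3]=q[12], then G at p[4]=q[13], then T at p[6]=q[14], then F at p[9]=q[15] — 6 characters in the same relative order in both, and the DP table's final entry dp[11][15] is also 6, so no common subsequence is longer.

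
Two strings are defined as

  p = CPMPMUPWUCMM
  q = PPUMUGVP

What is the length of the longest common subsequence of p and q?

5

Let dp[i][j] be the LCS length of the first i characters of p and the first j characters of q. dp[i][j] = dp[i-1][j-1]+1 when the i-th and j-th characters match, else max(dp[i-1][j], dp[i][j-1]).
    ·  P  P  U  M  U  G  V  P
 ·  0  0  0  0  0  0  0  0  0
 C  0  0  0  0  0  0  0  0  0
 P  0  1  1  1  1  1  1  1  1
 M  0  1  1  1  2  2  2  2  2
 P  0  1  2  2  2  2  2  2  3
 M  0  1  2  2  3  3  3  3  3
 U  0  1  2  3  3  4  4  4  4
 P  0  1  2  3  3  4  4  4  5
 W  0  1  2  3  3  4  4  4  5
 U  0  1  2  3  3  4  4  4  5
 C  0  1  2  3  3  4  4  4  5
 M  0  1  2  3  4  4  4  4  5
 M  0  1  2  3  4  4  4  4  5
dp[12][8] = 5. One LCS (by backtracking along matches): PPMUP.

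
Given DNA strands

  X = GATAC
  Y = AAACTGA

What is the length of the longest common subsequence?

Pick A at X[2]=Y[3], T at X[3]=Y[5], A at X[4]=Y[7]; all 3 bases appear in both, in order, and the DP table's final entry dp[5][7] is also 3, so no common subsequence is longer.

3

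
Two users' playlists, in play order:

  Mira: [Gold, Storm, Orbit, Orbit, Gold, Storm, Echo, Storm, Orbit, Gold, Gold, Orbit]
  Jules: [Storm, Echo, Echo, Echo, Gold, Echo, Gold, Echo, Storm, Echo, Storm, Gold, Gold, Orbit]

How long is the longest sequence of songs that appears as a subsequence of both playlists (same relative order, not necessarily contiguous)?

8

One common subsequence of length 8: Gold [1,5], then Gold [5,7], then Storm [6,9], then Echo [7,10], then Storm [8,11], then Gold [10,12], then Gold [11,13], then Orbit [12,14]. dp[12][14] = 8 confirms this is the maximum.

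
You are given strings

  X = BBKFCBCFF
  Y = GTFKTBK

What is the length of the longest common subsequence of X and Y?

2

Let dp[i][j] be the LCS length of the first i characters of X and the first j characters of Y. dp[i][j] = dp[i-1][j-1]+1 when the i-th and j-th characters match, else max(dp[i-1][j], dp[i][j-1]).
    ·  G  T  F  K  T  B  K
 ·  0  0  0  0  0  0  0  0
 B  0  0  0  0  0  0  1  1
 B  0  0  0  0  0  0  1  1
 K  0  0  0  0  1  1  1  2
 F  0  0  0  1  1  1  1  2
 C  0  0  0  1  1  1  1  2
 B  0  0  0  1  1  1  2  2
 C  0  0  0  1  1  1  2  2
 F  0  0  0  1  1  1  2  2
 F  0  0  0  1  1  1  2  2
dp[9][7] = 2. One LCS (by backtracking along matches): BK.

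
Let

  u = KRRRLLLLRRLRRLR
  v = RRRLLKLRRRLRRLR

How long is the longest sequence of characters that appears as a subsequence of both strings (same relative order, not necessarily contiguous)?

One common subsequence of length 13: R [2,1], then R [3,2], then R [4,3], then L [5,4], then L [6,5], then L [7,7], then R [9,9], then R [10,10], then L [11,11], then R [12,12], then R [13,13], then L [14,14], then R [15,15], and the DP table's final entry dp[15][15] is also 13, so no common subsequence is longer.

13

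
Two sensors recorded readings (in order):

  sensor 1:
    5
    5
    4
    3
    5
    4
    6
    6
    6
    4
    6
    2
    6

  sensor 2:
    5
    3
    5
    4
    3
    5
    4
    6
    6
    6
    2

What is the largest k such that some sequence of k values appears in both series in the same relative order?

10

One common subsequence of length 10: 5 [1,1] → 5 [2,3] → 4 [3,4] → 3 [4,5] → 5 [5,6] → 4 [6,7] → 6 [8,8] → 6 [9,9] → 6 [11,10] → 2 [12,11], and the DP table's final entry dp[13][11] is also 10, so no common subsequence is longer.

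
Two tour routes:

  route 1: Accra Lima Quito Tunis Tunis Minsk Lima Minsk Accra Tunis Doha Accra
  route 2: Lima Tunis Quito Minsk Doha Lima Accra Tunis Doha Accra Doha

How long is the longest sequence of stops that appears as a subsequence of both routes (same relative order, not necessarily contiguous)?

8

Pick Lima [2,1], Quito [3,3], Minsk [6,4], Lima [7,6], Accra [9,7], Tunis [10,8], Doha [11,9], Accra [12,10]; all 8 stops appear in both, in order. dp[12][11] = 8 confirms this is the maximum.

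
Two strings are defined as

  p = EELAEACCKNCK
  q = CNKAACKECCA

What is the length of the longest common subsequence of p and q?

Let dp[i][j] be the LCS length of the first i characters of p and the first j characters of q. dp[i][j] = dp[i-1][j-1]+1 when the i-th and j-th characters match, else max(dp[i-1][j], dp[i][j-1]).
    ·  C  N  K  A  A  C  K  E  C  C  A
 ·  0  0  0  0  0  0  0  0  0  0  0  0
 E  0  0  0  0  0  0  0  0  1  1  1  1
 E  0  0  0  0  0  0  0  0  1  1  1  1
 L  0  0  0  0  0  0  0  0  1  1  1  1
 A  0  0  0  0  1  1  1  1  1  1  1  2
 E  0  0  0  0  1  1  1  1  2  2  2  2
 A  0  0  0  0  1  2  2  2  2  2  2  3
 C  0  1  1  1  1  2  3  3  3  3  3  3
 C  0  1  1  1  1  2  3  3  3  4  4  4
 K  0  1  1  2  2  2  3  4  4  4  4  4
 N  0  1  2  2  2  2  3  4  4  4  4  4
 C  0  1  2  2  2  2  3  4  4  5  5  5
 K  0  1  2  3  3  3  3  4  4  5  5  5
dp[12][11] = 5. One LCS (by backtracking along matches): AACCC.

5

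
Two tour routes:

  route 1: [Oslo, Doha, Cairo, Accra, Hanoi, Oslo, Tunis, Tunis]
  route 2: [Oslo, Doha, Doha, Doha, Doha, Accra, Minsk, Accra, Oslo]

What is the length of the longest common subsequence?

4

Match Oslo [1,1]; then Doha [2,5]; then Accra [4,8]; then Oslo [6,9] — 4 stops in the same relative order in both, and the DP table's final entry dp[8][9] is also 4, so no common subsequence is longer.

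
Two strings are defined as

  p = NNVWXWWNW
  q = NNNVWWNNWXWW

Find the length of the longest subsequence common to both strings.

Pick N [1,2]; then N [2,3]; then V [3,4]; then W [4,9]; then X [5,10]; then W [7,11]; then W [9,12]; all 7 characters appear in both, in order. dp[9][12] = 7 confirms this is the maximum.

7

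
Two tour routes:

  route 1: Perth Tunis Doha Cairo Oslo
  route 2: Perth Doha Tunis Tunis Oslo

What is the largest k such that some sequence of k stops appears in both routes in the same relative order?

Match Perth [1,1] → Tunis [2,4] → Oslo [5,5] — 3 stops in the same relative order in both. Since dp[5][5] = 3, nothing longer is possible.

3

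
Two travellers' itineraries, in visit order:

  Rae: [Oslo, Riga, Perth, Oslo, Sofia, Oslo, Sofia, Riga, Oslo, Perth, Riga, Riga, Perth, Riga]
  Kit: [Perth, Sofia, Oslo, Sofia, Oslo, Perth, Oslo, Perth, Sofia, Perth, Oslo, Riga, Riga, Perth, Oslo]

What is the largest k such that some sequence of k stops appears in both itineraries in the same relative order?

9

Taking Perth (Rae #3, Kit #1); then Oslo (Rae #4, Kit #3); then Sofia (Rae #5, Kit #4); then Oslo (Rae #6, Kit #7); then Sofia (Rae #7, Kit #9); then Oslo (Rae #9, Kit #11); then Riga (Rae #11, Kit #12); then Riga (Rae #12, Kit #13); then Perth (Rae #13, Kit #14) gives a common subsequence of length 9. dp[14][15] = 9 confirms this is the maximum.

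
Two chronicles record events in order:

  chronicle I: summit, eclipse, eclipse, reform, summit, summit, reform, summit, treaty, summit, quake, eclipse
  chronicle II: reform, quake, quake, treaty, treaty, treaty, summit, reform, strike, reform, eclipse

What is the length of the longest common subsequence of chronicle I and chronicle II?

Taking summit (chronicle I #1, chronicle II #7), then reform (chronicle I #4, chronicle II #8), then reform (chronicle I #7, chronicle II #10), then eclipse (chronicle I #12, chronicle II #11) gives a common subsequence of length 4. The LCS DP gives dp[12][11] = 4, so this is optimal.

4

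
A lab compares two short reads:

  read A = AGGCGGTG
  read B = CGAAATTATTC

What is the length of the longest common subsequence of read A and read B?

Match C (read A #4, read B #1), then G (read A #5, read B #2), then T (read A #7, read B #10) — 3 bases in the same relative order in both. dp[8][11] = 3 confirms this is the maximum.

3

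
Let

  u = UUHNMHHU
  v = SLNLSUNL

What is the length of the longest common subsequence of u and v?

Match U (u #2, v #6), N (u #4, v #7) — 2 characters in the same relative order in both. The LCS DP gives dp[8][8] = 2, so this is optimal.

2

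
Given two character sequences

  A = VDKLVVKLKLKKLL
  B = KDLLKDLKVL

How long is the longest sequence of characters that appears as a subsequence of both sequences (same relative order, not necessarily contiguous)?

7

One common subsequence of length 7: D [2,2], then L [4,3], then L [8,4], then K [9,5], then L [10,7], then K [11,8], then L [14,10], and the DP table's final entry dp[14][10] is also 7, so no common subsequence is longer.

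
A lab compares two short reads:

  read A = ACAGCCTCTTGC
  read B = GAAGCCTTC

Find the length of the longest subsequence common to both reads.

8

Let dp[i][j] be the LCS length of the first i bases of read A and the first j bases of read B. dp[i][j] = dp[i-1][j-1]+1 when the i-th and j-th bases match, else max(dp[i-1][j], dp[i][j-1]).
    ·  G  A  A  G  C  C  T  T  C
 ·  0  0  0  0  0  0  0  0  0  0
 A  0  0  1  1  1  1  1  1  1  1
 C  0  0  1  1  1  2  2  2  2  2
 A  0  0  1  2  2  2  2  2  2  2
 G  0  1  1  2  3  3  3  3  3  3
 C  0  1  1  2  3  4  4  4  4  4
 C  0  1  1  2  3  4  5  5  5  5
 T  0  1  1  2  3  4  5  6  6  6
 C  0  1  1  2  3  4  5  6  6  7
 T  0  1  1  2  3  4  5  6  7  7
 T  0  1  1  2  3  4  5  6  7  7
 G  0  1  1  2  3  4  5  6  7  7
 C  0  1  1  2  3  4  5  6  7  8
dp[12][9] = 8. One LCS (by backtracking along matches): AAGCCTTC.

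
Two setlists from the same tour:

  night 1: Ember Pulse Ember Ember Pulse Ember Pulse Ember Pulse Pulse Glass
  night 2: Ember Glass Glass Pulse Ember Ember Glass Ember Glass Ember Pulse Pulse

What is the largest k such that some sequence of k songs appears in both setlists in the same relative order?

8

Pick Ember (night 1 #1, night 2 #1), Pulse (night 1 #2, night 2 #4), Ember (night 1 #3, night 2 #5), Ember (night 1 #4, night 2 #6), Ember (night 1 #6, night 2 #8), Ember (night 1 #8, night 2 #10), Pulse (night 1 #9, night 2 #11), Pulse (night 1 #10, night 2 #12); all 8 songs appear in both, in order, and the DP table's final entry dp[11][12] is also 8, so no common subsequence is longer.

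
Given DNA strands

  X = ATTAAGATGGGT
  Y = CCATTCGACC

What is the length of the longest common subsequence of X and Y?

One common subsequence of length 5: A [1,3] → T [2,4] → T [3,5] → G [6,7] → A [7,8], and the DP table's final entry dp[12][10] is also 5, so no common subsequence is longer.

5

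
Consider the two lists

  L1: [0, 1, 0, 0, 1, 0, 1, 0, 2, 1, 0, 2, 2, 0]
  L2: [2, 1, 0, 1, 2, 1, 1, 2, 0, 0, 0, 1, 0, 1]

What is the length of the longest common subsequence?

8

Pick 0 at L1[1]=L2[3], 1 at L1[2]=L2[7], 0 at L1[3]=L2[9], 0 at L1[4]=L2[10], 0 at L1[6]=L2[11], 1 at L1[7]=L2[12], 0 at L1[8]=L2[13], 1 at L1[10]=L2[14]; all 8 values appear in both, in order. The LCS DP gives dp[14][14] = 8, so this is optimal.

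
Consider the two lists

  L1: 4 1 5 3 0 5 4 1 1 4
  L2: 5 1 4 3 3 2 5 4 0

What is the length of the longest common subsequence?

Let dp[i][j] be the LCS length of the first i values of L1 and the first j values of L2. dp[i][j] = dp[i-1][j-1]+1 when the i-th and j-th values match, else max(dp[i-1][j], dp[i][j-1]).
    ·  5  1  4  3  3  2  5  4  0
 ·  0  0  0  0  0  0  0  0  0  0
 4  0  0  0  1  1  1  1  1  1  1
 1  0  0  1  1  1  1  1  1  1  1
 5  0  1  1  1  1  1  1  2  2  2
 3  0  1  1  1  2  2  2  2  2  2
 0  0  1  1  1  2  2  2  2  2  3
 5  0  1  1  1  2  2  2  3  3  3
 4  0  1  1  2  2  2  2  3  4  4
 1  0  1  2  2  2  2  2  3  4  4
 1  0  1  2  2  2  2  2  3  4  4
 4  0  1  2  3  3  3  3  3  4  4
dp[10][9] = 4. One LCS (by backtracking along matches): 4, 3, 5, 4.

4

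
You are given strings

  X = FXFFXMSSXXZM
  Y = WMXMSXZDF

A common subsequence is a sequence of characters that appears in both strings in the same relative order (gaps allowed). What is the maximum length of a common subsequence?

One common subsequence of length 5: X at X[5]=Y[3]; then M at X[6]=Y[4]; then S at X[8]=Y[5]; then X at X[10]=Y[6]; then Z at X[11]=Y[7]. dp[12][9] = 5 confirms this is the maximum.

5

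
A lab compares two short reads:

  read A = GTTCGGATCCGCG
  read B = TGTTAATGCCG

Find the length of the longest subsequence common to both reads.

8

Let dp[i][j] be the LCS length of the first i bases of read A and the first j bases of read B. dp[i][j] = dp[i-1][j-1]+1 when the i-th and j-th bases match, else max(dp[i-1][j], dp[i][j-1]).
    ·  T  G  T  T  A  A  T  G  C  C  G
 ·  0  0  0  0  0  0  0  0  0  0  0  0
 G  0  0  1  1  1  1  1  1  1  1  1  1
 T  0  1  1  2  2  2  2  2  2  2  2  2
 T  0  1  1  2  3  3  3  3  3  3  3  3
 C  0  1  1  2  3  3  3  3  3  4  4  4
 G  0  1  2  2  3  3  3  3  4  4  4  5
 G  0  1  2  2  3  3  3  3  4  4  4  5
 A  0  1  2  2  3  4  4  4  4  4  4  5
 T  0  1  2  3  3  4  4  5  5  5  5  5
 C  0  1  2  3  3  4  4  5  5  6  6  6
 C  0  1  2  3  3  4  4  5  5  6  7  7
 G  0  1  2  3  3  4  4  5  6  6  7  8
 C  0  1  2  3  3  4  4  5  6  7  7  8
 G  0  1  2  3  3  4  4  5  6  7  7  8
dp[13][11] = 8. One LCS (by backtracking along matches): GTTATCCG.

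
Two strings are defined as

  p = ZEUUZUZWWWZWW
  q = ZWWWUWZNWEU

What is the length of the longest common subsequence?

6

Match Z [1,1]; then W [8,3]; then W [9,4]; then W [10,6]; then Z [11,7]; then W [12,9] — 6 characters in the same relative order in both, and the DP table's final entry dp[13][11] is also 6, so no common subsequence is longer.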